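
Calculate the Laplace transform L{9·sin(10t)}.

L{sin(ωt)} = ω/(s² + ω²), so L{sin(10t)} = 10/(s² + 100). Then L{9·sin(10t)} = 9·10/(s² + 100) = 90/(s² + 100)

Final answer: 90/(s² + 100)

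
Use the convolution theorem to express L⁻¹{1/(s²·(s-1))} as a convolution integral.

1/(s²·(s-1)) = (1/s^2)·(1/(s-1)) = L{t}·L{e^t}. So f(t) = t*e^t = ∫₀ᵗ τ·e^(t-τ) dτ

Final answer: ∫₀ᵗ τ·e^(t-τ) dτ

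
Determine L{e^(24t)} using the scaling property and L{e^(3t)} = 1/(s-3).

Using L{f(at)} = (1/a)F(s/a) with a=8 and f(t) = e^(3t): L{e^(24t)} = (1/8) · 1/((s/8)-3) = (1/8) · 8/(s-24) = 1/(s-24)

Final answer: 1/(s-24)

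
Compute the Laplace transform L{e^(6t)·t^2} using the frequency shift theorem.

L{e^(at)·t^n} = n!/(s-a)^(n+1), so L{e^(6t)·t^2} = 2/(s-6)^3

Final answer: 2/(s-6)^3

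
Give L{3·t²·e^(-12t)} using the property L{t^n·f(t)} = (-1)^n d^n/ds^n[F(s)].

L{e^(-12t)} = 1/(s+12). d/ds[1/(s+12)] = -1/(s+12)². d²/ds²[1/(s+12)] = 2/(s+12)³. So L{t²·e^(-12t)} = (-1)² · 2/(s+12)³ = 2/(s+12)³. Then L{3·t²·e^(-12t)} = 3·2/(s+12)³ = 6/(s+12)³

Final answer: 6/(s+12)³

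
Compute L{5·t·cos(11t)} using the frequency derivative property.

L{cos(11t)} = s/(s² + 121). Derivative: d/ds[s/(s² + 121)] = [(s² + 121) - s·2s]/(s² + 121)² = (121 - s²)/(s² + 121)². So L{t·cos(11t)} = -F'(s) = (s² - 121)/(s² + 121)². Then L{5·t·cos(11t)} = 5·(s² - 121)/(s² + 121)²

Final answer: 5·(s² - 121)/(s² + 121)²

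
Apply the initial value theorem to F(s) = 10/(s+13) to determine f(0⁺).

f(0⁺) = lim_{s→∞} s·10/(s+13) = lim_{s→∞} 10s/(s+13) = 10

Final answer: 10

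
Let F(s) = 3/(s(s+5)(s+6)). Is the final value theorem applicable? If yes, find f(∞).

Poles of sF(s) = 3/((s+5)(s+6)) are at s = -5 and s = -6, both in the left half-plane. Theorem applies. f(∞) = lim_{s→0} sF(s) = 3/(5·6) = 1/10

Final answer: 1/10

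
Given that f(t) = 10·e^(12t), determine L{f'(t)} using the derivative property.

f(0) = 10, F(s) = 10/(s-12). L{f'(t)} = s·F(s) - f(0) = 10s/(s-12) - 10 = (10s - 10(s-12))/(s-12) = 120/(s-12)

Final answer: 120/(s-12)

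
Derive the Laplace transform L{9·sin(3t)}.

L{sin(ωt)} = ω/(s² + ω²), so L{sin(3t)} = 3/(s² + 9). Then L{9·sin(3t)} = 9·3/(s² + 9) = 27/(s² + 9)

Final answer: 27/(s² + 9)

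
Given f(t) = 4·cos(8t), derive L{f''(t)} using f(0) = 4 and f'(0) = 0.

F(s) = 4s/(s² + 64). L{f''(t)} = s²F(s) - sf(0) - f'(0) = 4s³/(s² + 64) - 4s = (4s³ - 4s(s² + 64))/(s² + 64) = -256s/(s² + 64)

Final answer: -256s/(s² + 64)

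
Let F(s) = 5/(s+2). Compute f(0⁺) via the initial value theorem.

f(0⁺) = lim_{s→∞} s·5/(s+2) = lim_{s→∞} 5s/(s+2) = 5

Final answer: 5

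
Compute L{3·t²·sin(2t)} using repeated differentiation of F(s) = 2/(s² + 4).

F(s) = 2/(s² + 4). F'(s) = -4s/(s² + 4)². F''(s) = -4(4 - 3s²)/(s² + 4)³ = (12s² - 16)/(s² + 4)³. So L{t²·sin(2t)} = (-1)² F''(s) = (12s² - 16)/(s² + 4)³. Then L{3·t²·sin(2t)} = 3·(12s² - 16)/(s² + 4)³ = (36s² - 48)/(s² + 4)³

Final answer: (36s² - 48)/(s² + 4)³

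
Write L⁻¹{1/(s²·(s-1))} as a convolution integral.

1/(s²·(s-1)) = (1/s^2)·(1/(s-1)) = L{t}·L{e^t}. So f(t) = t*e^t = ∫₀ᵗ τ·e^(t-τ) dτ

Final answer: ∫₀ᵗ τ·e^(t-τ) dτ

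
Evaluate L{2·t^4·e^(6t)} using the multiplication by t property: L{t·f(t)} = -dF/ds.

Using L{t^n·e^(at)} = n!/(s-a)^(n+1), L{t^4·e^(6t)} = 24/(s-6)^5, so L{2·t^4·e^(6t)} = 2·24/(s-6)^5 = 48/(s-6)^5

Final answer: 48/(s-6)^5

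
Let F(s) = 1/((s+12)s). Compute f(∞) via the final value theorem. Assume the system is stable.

f(∞) = lim_{s→0} sF(s) = lim_{s→0} 1/(s+12) = 1/12

Final answer: 1/12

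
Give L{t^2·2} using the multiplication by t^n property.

L{2} = 2/s. d^1/ds^1[1/s] = -1/s². d^2/ds^2[1/s] = 2/s^3. So L{t^2} = (-1)^{2}·2/s^3 = 2/s^3. Then L{t^2·2} = 2·2/s^3 = 4/s^3

Final answer: 4/s^3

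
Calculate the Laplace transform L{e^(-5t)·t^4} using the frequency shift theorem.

L{e^(at)·t^n} = n!/(s-a)^(n+1), so L{e^(-5t)·t^4} = 24/(s+5)^5

Final answer: 24/(s+5)^5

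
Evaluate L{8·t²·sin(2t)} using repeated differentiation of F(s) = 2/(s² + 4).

F(s) = 2/(s² + 4). F'(s) = -4s/(s² + 4)². F''(s) = -4(4 - 3s²)/(s² + 4)³ = (12s² - 16)/(s² + 4)³. So L{t²·sin(2t)} = (-1)² F''(s) = (12s² - 16)/(s² + 4)³. Then L{8·t²·sin(2t)} = 8·(12s² - 16)/(s² + 4)³ = (96s² - 128)/(s² + 4)³

Final answer: (96s² - 128)/(s² + 4)³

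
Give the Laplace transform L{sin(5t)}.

L{sin(ωt)} = ω/(s² + ω²), so L{sin(5t)} = 5/(s² + 25)

Final answer: 5/(s² + 25)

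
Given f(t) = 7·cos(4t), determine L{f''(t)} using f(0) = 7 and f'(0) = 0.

F(s) = 7s/(s² + 16). L{f''(t)} = s²F(s) - sf(0) - f'(0) = 7s³/(s² + 16) - 7s = (7s³ - 7s(s² + 16))/(s² + 16) = -112s/(s² + 16)

Final answer: -112s/(s² + 16)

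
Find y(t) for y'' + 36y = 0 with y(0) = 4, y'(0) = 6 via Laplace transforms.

L{y''} + 36L{y} = 0. s²Y - 4s - 6 + 36Y = 0. Y(s² + 36) = 4s + 6. Y = (4s + 6)/(s² + 36). Inverting: y(t) = 4cos(6t) + sin(6t)

Final answer: y(t) = 4cos(6t) + sin(6t)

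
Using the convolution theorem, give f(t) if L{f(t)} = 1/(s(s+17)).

1/(s(s+17)) = (1/s)·(1/(s+17)) = L{1}·L{e^(-17t)}. By convolution, f(t) = 1*e^(-17t) = ∫₀ᵗ 1·e^(-17τ) dτ = (1 - e^(-17t))/17

Final answer: (1 - e^(-17t))/17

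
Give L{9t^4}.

L{t^n} = n!/s^(n+1). So L{9t^4} = 9·4!/s^5 = 216/s^5

Final answer: 216/s^5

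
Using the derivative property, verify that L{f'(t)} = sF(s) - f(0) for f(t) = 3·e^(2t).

f'(t) = 6e^(2t). Direct: L{f'(t)} = 6/(s-2). Property: s·3/(s-2) - 3 = (3s - 3(s-2))/(s-2) = 6/(s-2). ✓

Final answer: 6/(s-2)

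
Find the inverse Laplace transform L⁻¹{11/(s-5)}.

L⁻¹{1/(s-a)} = e^(at), so L⁻¹{1/(s-5)} = e^(5t), and L⁻¹{11/(s-5)} = 11·e^(5t)

Final answer: 11·e^(5t)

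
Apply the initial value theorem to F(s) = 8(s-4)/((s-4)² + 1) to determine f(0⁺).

f(0⁺) = lim_{s→∞} sF(s) = lim_{s→∞} 8s(s-4)/((s-4)² + 1) = 8

Final answer: 8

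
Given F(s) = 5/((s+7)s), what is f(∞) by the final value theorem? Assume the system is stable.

f(∞) = lim_{s→0} sF(s) = lim_{s→0} 5/(s+7) = 5/7

Final answer: 5/7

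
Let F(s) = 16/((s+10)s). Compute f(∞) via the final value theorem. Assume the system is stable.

f(∞) = lim_{s→0} sF(s) = lim_{s→0} 16/(s+10) = 8/5

Final answer: 8/5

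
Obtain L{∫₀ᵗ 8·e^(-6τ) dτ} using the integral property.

L{∫₀ᵗ f(τ)dτ} = F(s)/s with F(s) = 8/(s+6), so L{∫₀ᵗ 8·e^(-6τ) dτ} = 8/(s(s+6))

Final answer: 8/(s(s+6))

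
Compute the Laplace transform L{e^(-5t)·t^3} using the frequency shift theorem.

L{e^(at)·t^n} = n!/(s-a)^(n+1), so L{e^(-5t)·t^3} = 6/(s+5)^4

Final answer: 6/(s+5)^4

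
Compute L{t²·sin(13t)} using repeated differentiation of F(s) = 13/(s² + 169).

F(s) = 13/(s² + 169). F'(s) = -26s/(s² + 169)². F''(s) = -26(169 - 3s²)/(s² + 169)³ = (78s² - 4394)/(s² + 169)³. So L{t²·sin(13t)} = (-1)² F''(s) = (78s² - 4394)/(s² + 169)³

Final answer: (78s² - 4394)/(s² + 169)³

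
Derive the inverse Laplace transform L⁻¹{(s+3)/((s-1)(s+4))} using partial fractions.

Using partial fractions, f(t) = (4e^t + e^(-4t))/5

Final answer: (4e^t + e^(-4t))/5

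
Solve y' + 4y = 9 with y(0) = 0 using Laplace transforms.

sY + 4Y = 9/s. Y = 9/(s(s+4)). Partial fractions: Y = 9/4/s - 9/4/(s+4)

Final answer: y(t) = 9/4(1 - e^(-4t))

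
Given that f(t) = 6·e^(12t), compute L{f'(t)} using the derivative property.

f(0) = 6, F(s) = 6/(s-12). L{f'(t)} = s·F(s) - f(0) = 6s/(s-12) - 6 = (6s - 6(s-12))/(s-12) = 72/(s-12)

Final answer: 72/(s-12)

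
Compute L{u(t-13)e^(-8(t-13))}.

u(t-a)f(t-a) with f(t)=e^(-8t). L{e^(-8t)} = 1/(s+8). By time shift: e^(-13s)/(s+8)

Final answer: e^(-13s)/(s+8)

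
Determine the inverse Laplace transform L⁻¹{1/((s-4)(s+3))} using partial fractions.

Decompose: A/(s-4) + B/(s+3). A = 1/7, B = -1/7. f(t) = (e^(4t) - e^(-3t))/7

Final answer: (e^(4t) - e^(-3t))/7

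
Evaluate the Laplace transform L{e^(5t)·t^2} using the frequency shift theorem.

L{e^(at)·t^n} = n!/(s-a)^(n+1), so L{e^(5t)·t^2} = 2/(s-5)^3

Final answer: 2/(s-5)^3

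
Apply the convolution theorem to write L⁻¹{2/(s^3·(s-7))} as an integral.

2/(s^3·(s-7)) = (2/s^3)·(1/(s-7)) = L{t^2}·L{e^(7t)}. So f(t) = t^2*e^(7t) = ∫₀ᵗ τ^2·e^(7(t-τ)) dτ

Final answer: ∫₀ᵗ τ^2·e^(7(t-τ)) dτ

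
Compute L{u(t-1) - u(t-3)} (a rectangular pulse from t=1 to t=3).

L{u(t-a)} = e^(-as)/s. L{u(t-1) - u(t-3)} = (e^(-s) - e^(-3s))/s

Final answer: (e^(-s) - e^(-3s))/s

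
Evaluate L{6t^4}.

L{t^n} = n!/s^(n+1). So L{6t^4} = 6·4!/s^5 = 144/s^5

Final answer: 144/s^5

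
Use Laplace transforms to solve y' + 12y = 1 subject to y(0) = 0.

sY + 12Y = 1/s. Y = 1/(s(s+12)). Partial fractions: Y = 1/12/s - 1/12/(s+12)

Final answer: y(t) = 1/12(1 - e^(-12t))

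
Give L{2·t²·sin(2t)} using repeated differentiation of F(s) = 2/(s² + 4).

F(s) = 2/(s² + 4). F'(s) = -4s/(s² + 4)². F''(s) = -4(4 - 3s²)/(s² + 4)³ = (12s² - 16)/(s² + 4)³. So L{t²·sin(2t)} = (-1)² F''(s) = (12s² - 16)/(s² + 4)³. Then L{2·t²·sin(2t)} = 2·(12s² - 16)/(s² + 4)³ = (24s² - 32)/(s² + 4)³

Final answer: (24s² - 32)/(s² + 4)³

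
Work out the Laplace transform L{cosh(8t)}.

L{cosh(ωt)} = s/(s² - ω²), so L{cosh(8t)} = s/(s² - 64)

Final answer: s/(s² - 64)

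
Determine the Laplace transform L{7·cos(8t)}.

L{cos(ωt)} = s/(s² + ω²), so L{cos(8t)} = s/(s² + 64). Then L{7·cos(8t)} = 7·s/(s² + 64) = 7s/(s² + 64)

Final answer: 7s/(s² + 64)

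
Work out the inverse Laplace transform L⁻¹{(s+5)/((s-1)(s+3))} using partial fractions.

Using partial fractions, f(t) = (6e^t - 2e^(-3t))/4

Final answer: (6e^t - 2e^(-3t))/4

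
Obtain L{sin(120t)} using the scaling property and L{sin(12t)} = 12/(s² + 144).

Using L{f(at)} = (1/a)F(s/a) with a=10: L{sin(120t)} = (1/10) · 12/((s/10)² + 144) = (1/10) · 12·100/(s² + 14400) = 120/(s² + 14400)

Final answer: 120/(s² + 14400)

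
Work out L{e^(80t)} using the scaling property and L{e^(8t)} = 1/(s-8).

Using L{f(at)} = (1/a)F(s/a) with a=10 and f(t) = e^(8t): L{e^(80t)} = (1/10) · 1/((s/10)-8) = (1/10) · 10/(s-80) = 1/(s-80)

Final answer: 1/(s-80)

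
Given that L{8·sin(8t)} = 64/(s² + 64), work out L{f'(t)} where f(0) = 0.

L{f'(t)} = s·F(s) - f(0) = s·64/(s² + 64) - 0 = 64s/(s² + 64)

Final answer: 64s/(s² + 64)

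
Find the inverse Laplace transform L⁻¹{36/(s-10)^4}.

L⁻¹{n!/(s-a)^(n+1)} = t^n·e^(at) with n=3, a=10. So L⁻¹{6/(s-10)^4} = t^3·e^(10t), and L⁻¹{36/(s-10)^4} = (36/6)·t^3·e^(10t) = 6·t^3·e^(10t)

Final answer: 6·t^3·e^(10t)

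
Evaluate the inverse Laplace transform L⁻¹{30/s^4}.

L⁻¹{n!/s^(n+1)} = t^n with n=3. So L⁻¹{6/s^4} = t^3, and L⁻¹{30/s^4} = (30/6)·t^3 = 5·t^3

Final answer: 5·t^3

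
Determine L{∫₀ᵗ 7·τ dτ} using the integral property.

L{∫₀ᵗ f(τ)dτ} = F(s)/s with f(t) = 7t. F(s) = 7/s^2, so L{∫₀ᵗ 7·τ dτ} = (7/s^2)/s = 7/s^3. (Check: ∫₀ᵗ 7·τ dτ = 7t^2/2.)

Final answer: 7/s^3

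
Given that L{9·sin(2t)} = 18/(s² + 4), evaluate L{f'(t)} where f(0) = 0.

L{f'(t)} = s·F(s) - f(0) = s·18/(s² + 4) - 0 = 18s/(s² + 4)

Final answer: 18s/(s² + 4)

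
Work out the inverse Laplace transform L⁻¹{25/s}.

L⁻¹{c/s} = c, so L⁻¹{25/s} = 25

Final answer: 25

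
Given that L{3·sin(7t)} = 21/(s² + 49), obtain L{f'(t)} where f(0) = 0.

L{f'(t)} = s·F(s) - f(0) = s·21/(s² + 49) - 0 = 21s/(s² + 49)

Final answer: 21s/(s² + 49)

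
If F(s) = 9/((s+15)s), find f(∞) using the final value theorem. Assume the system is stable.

f(∞) = lim_{s→0} sF(s) = lim_{s→0} 9/(s+15) = 3/5

Final answer: 3/5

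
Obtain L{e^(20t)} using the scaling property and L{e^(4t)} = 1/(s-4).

Using L{f(at)} = (1/a)F(s/a) with a=5 and f(t) = e^(4t): L{e^(20t)} = (1/5) · 1/((s/5)-4) = (1/5) · 5/(s-20) = 1/(s-20)

Final answer: 1/(s-20)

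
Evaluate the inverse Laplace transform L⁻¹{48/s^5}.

L⁻¹{n!/s^(n+1)} = t^n with n=4. So L⁻¹{24/s^5} = t^4, and L⁻¹{48/s^5} = (48/24)·t^4 = 2·t^4

Final answer: 2·t^4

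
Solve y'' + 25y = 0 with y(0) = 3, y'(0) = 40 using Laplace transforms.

L{y''} + 25L{y} = 0. s²Y - 3s - 40 + 25Y = 0. Y(s² + 25) = 3s + 40. Y = (3s + 40)/(s² + 25). Inverting: y(t) = 3cos(5t) + 8sin(5t)

Final answer: y(t) = 3cos(5t) + 8sin(5t)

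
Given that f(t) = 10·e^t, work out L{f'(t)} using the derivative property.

f(0) = 10, F(s) = 10/(s-1). L{f'(t)} = s·F(s) - f(0) = 10s/(s-1) - 10 = (10s - 10(s-1))/(s-1) = 10/(s-1)

Final answer: 10/(s-1)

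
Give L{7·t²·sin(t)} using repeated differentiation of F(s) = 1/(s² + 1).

F(s) = 1/(s² + 1). F'(s) = -2s/(s² + 1)². F''(s) = -2(1 - 3s²)/(s² + 1)³ = (6s² - 2)/(s² + 1)³. So L{t²·sin(t)} = (-1)² F''(s) = (6s² - 2)/(s² + 1)³. Then L{7·t²·sin(t)} = 7·(6s² - 2)/(s² + 1)³ = (42s² - 14)/(s² + 1)³

Final answer: (42s² - 14)/(s² + 1)³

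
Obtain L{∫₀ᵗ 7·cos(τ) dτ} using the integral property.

L{∫₀ᵗ f(τ)dτ} = F(s)/s with F(s) = 7s/(s² + 1), so the result is (7s/(s² + 1))/s = 7/(s² + 1)

Final answer: 7/(s² + 1)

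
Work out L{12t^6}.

L{t^n} = n!/s^(n+1). So L{12t^6} = 12·6!/s^7 = 8640/s^7

Final answer: 8640/s^7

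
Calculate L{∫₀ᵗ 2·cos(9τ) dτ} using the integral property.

L{∫₀ᵗ f(τ)dτ} = F(s)/s with F(s) = 2s/(s² + 81), so the result is (2s/(s² + 81))/s = 2/(s² + 81)

Final answer: 2/(s² + 81)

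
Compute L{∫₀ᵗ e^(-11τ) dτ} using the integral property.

L{∫₀ᵗ f(τ)dτ} = F(s)/s with F(s) = 1/(s+11), so L{∫₀ᵗ e^(-11τ) dτ} = 1/(s(s+11))

Final answer: 1/(s(s+11))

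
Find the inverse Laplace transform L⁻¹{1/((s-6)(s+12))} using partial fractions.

Decompose: A/(s-6) + B/(s+12). A = 1/18, B = -1/18. f(t) = (e^(6t) - e^(-12t))/18

Final answer: (e^(6t) - e^(-12t))/18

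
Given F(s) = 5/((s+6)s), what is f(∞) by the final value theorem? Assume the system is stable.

f(∞) = lim_{s→0} sF(s) = lim_{s→0} 5/(s+6) = 5/6

Final answer: 5/6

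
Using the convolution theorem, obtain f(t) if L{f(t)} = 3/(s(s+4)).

3/(s(s+4)) = (3/s)·(1/(s+4)) = L{3}·L{e^(-4t)}. By convolution, f(t) = 3*e^(-4t) = ∫₀ᵗ 3·e^(-4τ) dτ = 3·(1 - e^(-4t))/4

Final answer: 3·(1 - e^(-4t))/4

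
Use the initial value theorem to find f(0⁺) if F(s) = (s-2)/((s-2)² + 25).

f(0⁺) = lim_{s→∞} sF(s) = lim_{s→∞} s(s-2)/((s-2)² + 25) = 1

Final answer: 1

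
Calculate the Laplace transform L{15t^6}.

L{15t^6} = 15 · L{t^6} = 15 · 720/s^7 = 10800/s^7

Final answer: 10800/s^7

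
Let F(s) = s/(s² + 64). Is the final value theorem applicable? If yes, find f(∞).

The final value theorem requires all poles of sF(s) in the left half-plane. sF(s) = s²/(s² + 64) has poles at s = ±8i (imaginary axis). Theorem does NOT apply (oscillatory system).

Final answer: Not applicable (oscillatory)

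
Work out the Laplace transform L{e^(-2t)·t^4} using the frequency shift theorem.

L{e^(at)·t^n} = n!/(s-a)^(n+1), so L{e^(-2t)·t^4} = 24/(s+2)^5

Final answer: 24/(s+2)^5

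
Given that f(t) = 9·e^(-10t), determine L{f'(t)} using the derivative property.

f(0) = 9, F(s) = 9/(s+10). L{f'(t)} = s·F(s) - f(0) = 9s/(s+10) - 9 = (9s - 9(s+10))/(s+10) = -90/(s+10)

Final answer: -90/(s+10)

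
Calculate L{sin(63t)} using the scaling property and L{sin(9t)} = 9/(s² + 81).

Using L{f(at)} = (1/a)F(s/a) with a=7: L{sin(63t)} = (1/7) · 9/((s/7)² + 81) = (1/7) · 9·49/(s² + 3969) = 63/(s² + 3969)

Final answer: 63/(s² + 3969)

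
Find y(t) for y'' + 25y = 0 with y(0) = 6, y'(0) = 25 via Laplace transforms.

L{y''} + 25L{y} = 0. s²Y - 6s - 25 + 25Y = 0. Y(s² + 25) = 6s + 25. Y = (6s + 25)/(s² + 25). Inverting: y(t) = 6cos(5t) + 5sin(5t)

Final answer: y(t) = 6cos(5t) + 5sin(5t)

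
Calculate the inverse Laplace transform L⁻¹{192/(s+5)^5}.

L⁻¹{n!/(s-a)^(n+1)} = t^n·e^(at) with n=4, a=-5. So L⁻¹{24/(s+5)^5} = t^4·e^(-5t), and L⁻¹{192/(s+5)^5} = (192/24)·t^4·e^(-5t) = 8·t^4·e^(-5t)

Final answer: 8·t^4·e^(-5t)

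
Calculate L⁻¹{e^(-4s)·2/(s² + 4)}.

L⁻¹{2/(s² + 4)} = sin(2t). By the time shift theorem, L⁻¹{e^(-as)F(s)} = u(t-a)f(t-a) with a=4, so L⁻¹{e^(-4s)·2/(s² + 4)} = u(t-4)·sin(2(t-4))

Final answer: u(t-4)·sin(2(t-4))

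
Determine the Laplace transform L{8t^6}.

L{8t^6} = 8 · L{t^6} = 8 · 720/s^7 = 5760/s^7

Final answer: 5760/s^7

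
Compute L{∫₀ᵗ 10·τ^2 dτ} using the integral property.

L{∫₀ᵗ f(τ)dτ} = F(s)/s with f(t) = 10t^2. F(s) = 20/s^3, so L{∫₀ᵗ 10·τ^2 dτ} = (20/s^3)/s = 20/s^4. (Check: ∫₀ᵗ 10·τ^2 dτ = 10t^3/3.)

Final answer: 20/s^4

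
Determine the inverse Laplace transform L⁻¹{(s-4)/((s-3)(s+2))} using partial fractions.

Using partial fractions, f(t) = (-e^(3t) + 6e^(-2t))/5

Final answer: (-e^(3t) + 6e^(-2t))/5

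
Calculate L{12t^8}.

L{t^n} = n!/s^(n+1). So L{12t^8} = 12·8!/s^9 = 483840/s^9

Final answer: 483840/s^9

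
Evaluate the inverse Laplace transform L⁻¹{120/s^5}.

L⁻¹{n!/s^(n+1)} = t^n with n=4. So L⁻¹{24/s^5} = t^4, and L⁻¹{120/s^5} = (120/24)·t^4 = 5·t^4

Final answer: 5·t^4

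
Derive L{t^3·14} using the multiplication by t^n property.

L{14} = 14/s. d^1/ds^1[1/s] = -1/s². d^2/ds^2[1/s] = 2/s^3. d^3/ds^3[1/s] = -6/s^4. So L{t^3} = (-1)^{3}·-6/s^4 = 6/s^4. Then L{t^3·14} = 14·6/s^4 = 84/s^4

Final answer: 84/s^4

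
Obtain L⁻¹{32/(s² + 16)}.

This is the form c·a/(s² + a²) with a = 4, c = 8. L⁻¹ = 8·sin(4t)

Final answer: 8·sin(4t)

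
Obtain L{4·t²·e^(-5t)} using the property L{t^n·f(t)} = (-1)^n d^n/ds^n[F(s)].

L{e^(-5t)} = 1/(s+5). d/ds[1/(s+5)] = -1/(s+5)². d²/ds²[1/(s+5)] = 2/(s+5)³. So L{t²·e^(-5t)} = (-1)² · 2/(s+5)³ = 2/(s+5)³. Then L{4·t²·e^(-5t)} = 4·2/(s+5)³ = 8/(s+5)³

Final answer: 8/(s+5)³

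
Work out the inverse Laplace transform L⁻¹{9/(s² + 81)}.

L⁻¹{9/(s² + 81)} = sin(9t)

Final answer: sin(9t)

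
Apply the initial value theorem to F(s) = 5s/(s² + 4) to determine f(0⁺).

f(0⁺) = lim_{s→∞} s·5s/(s² + 4) = lim_{s→∞} 5s²/(s² + 4) = 5

Final answer: 5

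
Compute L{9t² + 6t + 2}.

L{9t² + 6t + 2} = 9·2/s³ + 6/s² + 2/s = 18/s³ + 6/s² + 2/s

Final answer: 18/s³ + 6/s² + 2/s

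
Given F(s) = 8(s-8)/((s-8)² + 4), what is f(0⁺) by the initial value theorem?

f(0⁺) = lim_{s→∞} sF(s) = lim_{s→∞} 8s(s-8)/((s-8)² + 4) = 8

Final answer: 8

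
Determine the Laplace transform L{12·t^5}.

L{t^n} = n!/s^(n+1), so L{t^5} = 120/s^6. Then L{12·t^5} = 12·120/s^6 = 1440/s^6

Final answer: 1440/s^6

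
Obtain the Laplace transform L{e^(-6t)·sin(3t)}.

L{e^(at)·sin(ωt)} = ω/((s-a)² + ω²), so L{e^(-6t)·sin(3t)} = 3/((s+6)² + 9)

Final answer: 3/((s+6)² + 9)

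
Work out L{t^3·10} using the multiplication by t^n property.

L{10} = 10/s. d^1/ds^1[1/s] = -1/s². d^2/ds^2[1/s] = 2/s^3. d^3/ds^3[1/s] = -6/s^4. So L{t^3} = (-1)^{3}·-6/s^4 = 6/s^4. Then L{t^3·10} = 10·6/s^4 = 60/s^4

Final answer: 60/s^4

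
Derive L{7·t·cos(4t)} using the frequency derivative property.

L{cos(4t)} = s/(s² + 16). Derivative: d/ds[s/(s² + 16)] = [(s² + 16) - s·2s]/(s² + 16)² = (16 - s²)/(s² + 16)². So L{t·cos(4t)} = -F'(s) = (s² - 16)/(s² + 16)². Then L{7·t·cos(4t)} = 7·(s² - 16)/(s² + 16)²

Final answer: 7·(s² - 16)/(s² + 16)²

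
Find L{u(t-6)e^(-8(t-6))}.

u(t-a)f(t-a) with f(t)=e^(-8t). L{e^(-8t)} = 1/(s+8). By time shift: e^(-6s)/(s+8)

Final answer: e^(-6s)/(s+8)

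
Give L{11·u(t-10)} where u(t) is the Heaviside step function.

L{u(t-a)} = e^(-as)/s. Here a=10, so L{u(t-10)} = e^(-10s)/s, and L{11·u(t-10)} = 11·e^(-10s)/s

Final answer: 11·e^(-10s)/s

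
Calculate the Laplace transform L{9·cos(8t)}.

L{cos(ωt)} = s/(s² + ω²), so L{cos(8t)} = s/(s² + 64). Then L{9·cos(8t)} = 9·s/(s² + 64) = 9s/(s² + 64)

Final answer: 9s/(s² + 64)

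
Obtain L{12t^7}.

L{t^n} = n!/s^(n+1). So L{12t^7} = 12·7!/s^8 = 60480/s^8

Final answer: 60480/s^8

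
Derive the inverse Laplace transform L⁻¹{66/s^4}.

L⁻¹{n!/s^(n+1)} = t^n with n=3. So L⁻¹{6/s^4} = t^3, and L⁻¹{66/s^4} = (66/6)·t^3 = 11·t^3

Final answer: 11·t^3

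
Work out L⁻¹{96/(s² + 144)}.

This is the form c·a/(s² + a²) with a = 12, c = 8. L⁻¹ = 8·sin(12t)

Final answer: 8·sin(12t)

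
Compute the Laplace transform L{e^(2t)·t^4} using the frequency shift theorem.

L{e^(at)·t^n} = n!/(s-a)^(n+1), so L{e^(2t)·t^4} = 24/(s-2)^5

Final answer: 24/(s-2)^5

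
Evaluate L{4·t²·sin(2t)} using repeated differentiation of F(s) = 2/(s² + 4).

F(s) = 2/(s² + 4). F'(s) = -4s/(s² + 4)². F''(s) = -4(4 - 3s²)/(s² + 4)³ = (12s² - 16)/(s² + 4)³. So L{t²·sin(2t)} = (-1)² F''(s) = (12s² - 16)/(s² + 4)³. Then L{4·t²·sin(2t)} = 4·(12s² - 16)/(s² + 4)³ = (48s² - 64)/(s² + 4)³

Final answer: (48s² - 64)/(s² + 4)³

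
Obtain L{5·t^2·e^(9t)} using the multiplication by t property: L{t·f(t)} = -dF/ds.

Using L{t^n·e^(at)} = n!/(s-a)^(n+1), L{t^2·e^(9t)} = 2/(s-9)^3, so L{5·t^2·e^(9t)} = 5·2/(s-9)^3 = 10/(s-9)^3

Final answer: 10/(s-9)^3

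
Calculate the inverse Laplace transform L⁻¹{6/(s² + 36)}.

L⁻¹{6/(s² + 36)} = sin(6t)

Final answer: sin(6t)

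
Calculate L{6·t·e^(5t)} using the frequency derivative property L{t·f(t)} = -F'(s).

L{e^(5t)} = 1/(s-5). By frequency derivative: L{t·e^(5t)} = -d/ds[1/(s-5)] = -(-1)/(s-5)² = 1/(s-5)². Then L{6·t·e^(5t)} = 6·1/(s-5)² = 6/(s-5)²

Final answer: 6/(s-5)²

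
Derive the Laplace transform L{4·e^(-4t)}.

L{e^(at)} = 1/(s-a), so L{e^(-4t)} = 1/(s+4). Then L{4·e^(-4t)} = 4/(s+4)

Final answer: 4/(s+4)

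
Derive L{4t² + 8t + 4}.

L{4t² + 8t + 4} = 4·2/s³ + 8/s² + 4/s = 8/s³ + 8/s² + 4/s

Final answer: 8/s³ + 8/s² + 4/s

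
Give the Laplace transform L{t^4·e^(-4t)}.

L{t^n·e^(at)} = n!/(s-a)^(n+1), so L{t^4·e^(-4t)} = 24/(s+4)^5

Final answer: 24/(s+4)^5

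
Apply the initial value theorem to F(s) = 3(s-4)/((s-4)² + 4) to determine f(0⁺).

f(0⁺) = lim_{s→∞} sF(s) = lim_{s→∞} 3s(s-4)/((s-4)² + 4) = 3

Final answer: 3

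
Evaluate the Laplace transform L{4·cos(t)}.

L{cos(ωt)} = s/(s² + ω²), so L{cos(t)} = s/(s² + 1). Then L{4·cos(t)} = 4·s/(s² + 1) = 4s/(s² + 1)

Final answer: 4s/(s² + 1)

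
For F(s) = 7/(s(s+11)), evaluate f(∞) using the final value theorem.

f(∞) = lim_{s→0} s·7/(s(s+11)) = lim_{s→0} 7/(s+11) = 7/11 = 7/11

Final answer: 7/11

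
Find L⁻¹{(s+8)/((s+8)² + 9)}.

Using frequency shift: L⁻¹{(s-a)/((s-a)² + b²)} = e^(at)cos(bt). Here a=-8, b=3

Final answer: e^(-8t)·cos(3t)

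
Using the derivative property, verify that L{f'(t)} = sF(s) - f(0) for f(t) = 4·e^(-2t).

f'(t) = -8e^(-2t). Direct: L{f'(t)} = -8/(s+2). Property: s·4/(s+2) - 4 = (4s - 4(s+2))/(s+2) = -8/(s+2). ✓

Final answer: -8/(s+2)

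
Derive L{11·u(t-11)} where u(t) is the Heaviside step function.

L{u(t-a)} = e^(-as)/s. Here a=11, so L{u(t-11)} = e^(-11s)/s, and L{11·u(t-11)} = 11·e^(-11s)/s

Final answer: 11·e^(-11s)/s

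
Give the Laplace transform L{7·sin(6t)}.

L{sin(ωt)} = ω/(s² + ω²), so L{sin(6t)} = 6/(s² + 36). Then L{7·sin(6t)} = 7·6/(s² + 36) = 42/(s² + 36)

Final answer: 42/(s² + 36)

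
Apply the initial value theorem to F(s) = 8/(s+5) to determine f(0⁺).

f(0⁺) = lim_{s→∞} s·8/(s+5) = lim_{s→∞} 8s/(s+5) = 8

Final answer: 8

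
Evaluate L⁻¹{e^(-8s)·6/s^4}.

L⁻¹{6/s^4} = t^3. By the time shift theorem, L⁻¹{e^(-as)F(s)} = u(t-a)f(t-a) with a=8, so L⁻¹{e^(-8s)·6/s^4} = u(t-8)·(t-8)^3

Final answer: u(t-8)·(t-8)^3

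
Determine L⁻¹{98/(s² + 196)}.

This is the form c·a/(s² + a²) with a = 14, c = 7. L⁻¹ = 7·sin(14t)

Final answer: 7·sin(14t)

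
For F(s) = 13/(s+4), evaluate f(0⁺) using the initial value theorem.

f(0⁺) = lim_{s→∞} s·13/(s+4) = lim_{s→∞} 13s/(s+4) = 13

Final answer: 13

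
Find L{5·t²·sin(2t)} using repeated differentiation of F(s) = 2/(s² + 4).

F(s) = 2/(s² + 4). F'(s) = -4s/(s² + 4)². F''(s) = -4(4 - 3s²)/(s² + 4)³ = (12s² - 16)/(s² + 4)³. So L{t²·sin(2t)} = (-1)² F''(s) = (12s² - 16)/(s² + 4)³. Then L{5·t²·sin(2t)} = 5·(12s² - 16)/(s² + 4)³ = (60s² - 80)/(s² + 4)³

Final answer: (60s² - 80)/(s² + 4)³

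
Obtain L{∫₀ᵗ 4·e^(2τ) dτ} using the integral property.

L{∫₀ᵗ f(τ)dτ} = F(s)/s with F(s) = 4/(s-2), so L{∫₀ᵗ 4·e^(2τ) dτ} = 4/(s(s-2))

Final answer: 4/(s(s-2))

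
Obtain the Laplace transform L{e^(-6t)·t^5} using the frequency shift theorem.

L{e^(at)·t^n} = n!/(s-a)^(n+1), so L{e^(-6t)·t^5} = 120/(s+6)^6

Final answer: 120/(s+6)^6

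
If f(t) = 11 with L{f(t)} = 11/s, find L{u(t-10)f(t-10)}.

Time shift theorem: L{u(t-a)f(t-a)} = e^(-as)F(s). Here a=10, F(s) = 11/s, so L{u(t-10)f(t-10)} = e^(-10s)·11/s

Final answer: e^(-10s)·11/s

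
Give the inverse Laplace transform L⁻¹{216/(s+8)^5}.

L⁻¹{n!/(s-a)^(n+1)} = t^n·e^(at) with n=4, a=-8. So L⁻¹{24/(s+8)^5} = t^4·e^(-8t), and L⁻¹{216/(s+8)^5} = (216/24)·t^4·e^(-8t) = 9·t^4·e^(-8t)

Final answer: 9·t^4·e^(-8t)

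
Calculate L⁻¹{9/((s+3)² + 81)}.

Form: b/((s-a)² + b²) → e^(at)sin(bt). With a=-3, b=9

Final answer: e^(-3t)·sin(9t)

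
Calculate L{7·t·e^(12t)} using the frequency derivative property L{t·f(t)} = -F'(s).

L{e^(12t)} = 1/(s-12). By frequency derivative: L{t·e^(12t)} = -d/ds[1/(s-12)] = -(-1)/(s-12)² = 1/(s-12)². Then L{7·t·e^(12t)} = 7·1/(s-12)² = 7/(s-12)²

Final answer: 7/(s-12)²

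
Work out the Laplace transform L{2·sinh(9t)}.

L{sinh(ωt)} = ω/(s² - ω²), so L{sinh(9t)} = 9/(s² - 81). Then L{2·sinh(9t)} = 2·9/(s² - 81) = 18/(s² - 81)

Final answer: 18/(s² - 81)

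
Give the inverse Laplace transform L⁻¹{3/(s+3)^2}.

L⁻¹{n!/(s-a)^(n+1)} = t^n·e^(at) with n=1, a=-3. So L⁻¹{1/(s+3)^2} = t·e^(-3t), and L⁻¹{3/(s+3)^2} = (3/1)·t·e^(-3t) = 3·t·e^(-3t)

Final answer: 3·t·e^(-3t)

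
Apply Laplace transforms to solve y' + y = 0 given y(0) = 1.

L{y'} + L{y} = 0. sY - 1 + Y = 0. Y(s+1) = 1. Y = 1/(s+1)

Final answer: y(t) = e^(-t)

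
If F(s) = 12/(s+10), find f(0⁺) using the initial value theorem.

f(0⁺) = lim_{s→∞} s·12/(s+10) = lim_{s→∞} 12s/(s+10) = 12

Final answer: 12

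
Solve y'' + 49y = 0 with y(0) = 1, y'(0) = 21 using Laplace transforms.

L{y''} + 49L{y} = 0. s²Y - s - 21 + 49Y = 0. Y(s² + 49) = s + 21. Y = (s + 21)/(s² + 49). Inverting: y(t) = cos(7t) + 3sin(7t)

Final answer: y(t) = cos(7t) + 3sin(7t)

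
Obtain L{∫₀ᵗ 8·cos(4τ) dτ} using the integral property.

L{∫₀ᵗ f(τ)dτ} = F(s)/s with F(s) = 8s/(s² + 16), so the result is (8s/(s² + 16))/s = 8/(s² + 16)

Final answer: 8/(s² + 16)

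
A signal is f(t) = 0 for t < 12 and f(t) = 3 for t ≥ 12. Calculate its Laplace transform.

f(t) = 3·u(t-12). L{u(t-12)} = e^(-12s)/s, so L{f(t)} = 3·e^(-12s)/s

Final answer: 3·e^(-12s)/s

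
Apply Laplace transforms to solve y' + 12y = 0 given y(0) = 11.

L{y'} + 12L{y} = 0. sY - 11 + 12Y = 0. Y(s+12) = 11. Y = 11/(s+12)

Final answer: y(t) = 11e^(-12t)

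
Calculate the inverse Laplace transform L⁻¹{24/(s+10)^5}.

L⁻¹{n!/(s-a)^(n+1)} = t^n·e^(at), so L⁻¹{24/(s+10)^5} = t^4·e^(-10t)

Final answer: t^4·e^(-10t)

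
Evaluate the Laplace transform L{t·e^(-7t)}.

L{t^n·e^(at)} = n!/(s-a)^(n+1), so L{t·e^(-7t)} = 1/(s+7)^2

Final answer: 1/(s+7)^2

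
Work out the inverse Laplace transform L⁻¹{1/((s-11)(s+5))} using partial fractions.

Decompose: A/(s-11) + B/(s+5). A = 1/16, B = -1/16. f(t) = (e^(11t) - e^(-5t))/16

Final answer: (e^(11t) - e^(-5t))/16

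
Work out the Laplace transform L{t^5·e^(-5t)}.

L{t^n·e^(at)} = n!/(s-a)^(n+1), so L{t^5·e^(-5t)} = 120/(s+5)^6

Final answer: 120/(s+5)^6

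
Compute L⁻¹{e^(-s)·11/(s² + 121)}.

L⁻¹{11/(s² + 121)} = sin(11t). By the time shift theorem, L⁻¹{e^(-as)F(s)} = u(t-a)f(t-a) with a=1, so L⁻¹{e^(-s)·11/(s² + 121)} = u(t-1)·sin(11(t-1))

Final answer: u(t-1)·sin(11(t-1))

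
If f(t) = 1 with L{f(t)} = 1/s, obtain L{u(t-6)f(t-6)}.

Time shift theorem: L{u(t-a)f(t-a)} = e^(-as)F(s). Here a=6, F(s) = 1/s, so L{u(t-6)f(t-6)} = e^(-6s)·1/s

Final answer: e^(-6s)·1/s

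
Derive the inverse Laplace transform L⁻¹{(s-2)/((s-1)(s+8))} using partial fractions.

Using partial fractions, f(t) = (-e^t + 10e^(-8t))/9

Final answer: (-e^t + 10e^(-8t))/9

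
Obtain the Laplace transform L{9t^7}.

L{9t^7} = 9 · L{t^7} = 9 · 5040/s^8 = 45360/s^8

Final answer: 45360/s^8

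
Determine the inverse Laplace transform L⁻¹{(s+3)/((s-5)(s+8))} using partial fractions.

Using partial fractions, f(t) = (8e^(5t) + 5e^(-8t))/13

Final answer: (8e^(5t) + 5e^(-8t))/13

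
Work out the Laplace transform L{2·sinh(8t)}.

L{sinh(ωt)} = ω/(s² - ω²), so L{sinh(8t)} = 8/(s² - 64). Then L{2·sinh(8t)} = 2·8/(s² - 64) = 16/(s² - 64)

Final answer: 16/(s² - 64)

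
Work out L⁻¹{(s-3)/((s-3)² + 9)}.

Using frequency shift: L⁻¹{(s-a)/((s-a)² + b²)} = e^(at)cos(bt). Here a=3, b=3

Final answer: e^(3t)·cos(3t)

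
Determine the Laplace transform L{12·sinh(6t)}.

L{sinh(ωt)} = ω/(s² - ω²), so L{sinh(6t)} = 6/(s² - 36). Then L{12·sinh(6t)} = 12·6/(s² - 36) = 72/(s² - 36)

Final answer: 72/(s² - 36)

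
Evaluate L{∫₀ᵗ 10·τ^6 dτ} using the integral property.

L{∫₀ᵗ f(τ)dτ} = F(s)/s with f(t) = 10t^6. F(s) = 7200/s^7, so L{∫₀ᵗ 10·τ^6 dτ} = (7200/s^7)/s = 7200/s^8. (Check: ∫₀ᵗ 10·τ^6 dτ = 10t^7/7.)

Final answer: 7200/s^8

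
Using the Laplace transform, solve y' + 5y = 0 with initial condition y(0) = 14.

L{y'} + 5L{y} = 0. sY - 14 + 5Y = 0. Y(s+5) = 14. Y = 14/(s+5)

Final answer: y(t) = 14e^(-5t)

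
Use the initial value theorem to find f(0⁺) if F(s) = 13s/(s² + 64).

f(0⁺) = lim_{s→∞} s·13s/(s² + 64) = lim_{s→∞} 13s²/(s² + 64) = 13

Final answer: 13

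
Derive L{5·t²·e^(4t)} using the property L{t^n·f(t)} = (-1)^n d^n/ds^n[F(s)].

L{e^(4t)} = 1/(s-4). d/ds[1/(s-4)] = -1/(s-4)². d²/ds²[1/(s-4)] = 2/(s-4)³. So L{t²·e^(4t)} = (-1)² · 2/(s-4)³ = 2/(s-4)³. Then L{5·t²·e^(4t)} = 5·2/(s-4)³ = 10/(s-4)³

Final answer: 10/(s-4)³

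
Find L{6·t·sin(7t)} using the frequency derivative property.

L{sin(7t)} = 7/(s² + 49). By L{t·f(t)} = -F'(s): -d/ds[7/(s² + 49)] = -(7)·(-2s)/(s² + 49)² = 14s/(s² + 49)². Then L{6·t·sin(7t)} = 6·14s/(s² + 49)² = 84s/(s² + 49)²

Final answer: 84s/(s² + 49)²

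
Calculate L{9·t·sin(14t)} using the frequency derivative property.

L{sin(14t)} = 14/(s² + 196). By L{t·f(t)} = -F'(s): -d/ds[14/(s² + 196)] = -(14)·(-2s)/(s² + 196)² = 28s/(s² + 196)². Then L{9·t·sin(14t)} = 9·28s/(s² + 196)² = 252s/(s² + 196)²

Final answer: 252s/(s² + 196)²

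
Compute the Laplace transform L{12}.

L{12} = 12 · L{1} = 12/s

Final answer: 12/s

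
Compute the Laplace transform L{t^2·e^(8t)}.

L{t^n·e^(at)} = n!/(s-a)^(n+1), so L{t^2·e^(8t)} = 2/(s-8)^3

Final answer: 2/(s-8)^3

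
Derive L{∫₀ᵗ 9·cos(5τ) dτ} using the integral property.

L{∫₀ᵗ f(τ)dτ} = F(s)/s with F(s) = 9s/(s² + 25), so the result is (9s/(s² + 25))/s = 9/(s² + 25)

Final answer: 9/(s² + 25)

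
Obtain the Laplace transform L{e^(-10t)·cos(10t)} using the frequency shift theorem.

Frequency shift: L{e^(at)f(t)} = F(s-a). L{e^(-10t)·cos(10t)} = (s+10)/((s+10)² + 100)

Final answer: (s+10)/((s+10)² + 100)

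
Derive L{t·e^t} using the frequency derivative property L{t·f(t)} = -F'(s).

L{e^t} = 1/(s-1). By frequency derivative: L{t·e^t} = -d/ds[1/(s-1)] = -(-1)/(s-1)² = 1/(s-1)²

Final answer: 1/(s-1)²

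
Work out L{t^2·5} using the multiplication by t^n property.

L{5} = 5/s. d^1/ds^1[1/s] = -1/s². d^2/ds^2[1/s] = 2/s^3. So L{t^2} = (-1)^{2}·2/s^3 = 2/s^3. Then L{t^2·5} = 5·2/s^3 = 10/s^3

Final answer: 10/s^3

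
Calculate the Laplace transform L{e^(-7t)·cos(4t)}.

L{e^(at)·cos(ωt)} = (s-a)/((s-a)² + ω²), so L{e^(-7t)·cos(4t)} = (s+7)/((s+7)² + 16)

Final answer: (s+7)/((s+7)² + 16)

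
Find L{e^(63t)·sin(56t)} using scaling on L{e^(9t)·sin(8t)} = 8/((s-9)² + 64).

Scaling with a=7: L{e^(63t)·sin(56t)} = (1/7) · 8/((s/7-9)² + 64). Simplifying: 56/((s-63)² + 3136)

Final answer: 56/((s-63)² + 3136)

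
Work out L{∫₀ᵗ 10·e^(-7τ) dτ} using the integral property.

L{∫₀ᵗ f(τ)dτ} = F(s)/s with F(s) = 10/(s+7), so L{∫₀ᵗ 10·e^(-7τ) dτ} = 10/(s(s+7))

Final answer: 10/(s(s+7))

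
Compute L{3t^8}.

L{t^n} = n!/s^(n+1). So L{3t^8} = 3·8!/s^9 = 120960/s^9

Final answer: 120960/s^9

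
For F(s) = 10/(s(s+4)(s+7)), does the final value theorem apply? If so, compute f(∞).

Poles of sF(s) = 10/((s+4)(s+7)) are at s = -4 and s = -7, both in the left half-plane. Theorem applies. f(∞) = lim_{s→0} sF(s) = 10/(4·7) = 5/14

Final answer: 5/14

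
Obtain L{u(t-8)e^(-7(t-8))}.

u(t-a)f(t-a) with f(t)=e^(-7t). L{e^(-7t)} = 1/(s+7). By time shift: e^(-8s)/(s+7)

Final answer: e^(-8s)/(s+7)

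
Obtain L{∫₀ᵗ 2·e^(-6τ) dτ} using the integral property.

L{∫₀ᵗ f(τ)dτ} = F(s)/s with F(s) = 2/(s+6), so L{∫₀ᵗ 2·e^(-6τ) dτ} = 2/(s(s+6))

Final answer: 2/(s(s+6))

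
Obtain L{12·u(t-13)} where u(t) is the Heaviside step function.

L{u(t-a)} = e^(-as)/s. Here a=13, so L{u(t-13)} = e^(-13s)/s, and L{12·u(t-13)} = 12·e^(-13s)/s

Final answer: 12·e^(-13s)/s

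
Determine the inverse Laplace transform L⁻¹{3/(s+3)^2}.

L⁻¹{n!/(s-a)^(n+1)} = t^n·e^(at) with n=1, a=-3. So L⁻¹{1/(s+3)^2} = t·e^(-3t), and L⁻¹{3/(s+3)^2} = (3/1)·t·e^(-3t) = 3·t·e^(-3t)

Final answer: 3·t·e^(-3t)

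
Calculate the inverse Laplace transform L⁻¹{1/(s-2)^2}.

L⁻¹{n!/(s-a)^(n+1)} = t^n·e^(at), so L⁻¹{1/(s-2)^2} = t·e^(2t)

Final answer: t·e^(2t)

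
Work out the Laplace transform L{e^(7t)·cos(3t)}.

L{e^(at)·cos(ωt)} = (s-a)/((s-a)² + ω²), so L{e^(7t)·cos(3t)} = (s-7)/((s-7)² + 9)

Final answer: (s-7)/((s-7)² + 9)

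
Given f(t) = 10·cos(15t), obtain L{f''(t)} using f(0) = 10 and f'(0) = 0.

F(s) = 10s/(s² + 225). L{f''(t)} = s²F(s) - sf(0) - f'(0) = 10s³/(s² + 225) - 10s = (10s³ - 10s(s² + 225))/(s² + 225) = -2250s/(s² + 225)

Final answer: -2250s/(s² + 225)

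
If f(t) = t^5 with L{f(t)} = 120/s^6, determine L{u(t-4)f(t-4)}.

Time shift theorem: L{u(t-a)f(t-a)} = e^(-as)F(s). Here a=4, F(s) = 120/s^6, so L{u(t-4)f(t-4)} = e^(-4s)·120/s^6

Final answer: e^(-4s)·120/s^6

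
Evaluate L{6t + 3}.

L{6t + 3} = 6·L{t} + 3·L{1} = 6/s² + 3/s

Final answer: 6/s² + 3/s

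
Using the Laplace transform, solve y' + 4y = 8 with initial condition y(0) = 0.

sY + 4Y = 8/s. Y = 8/(s(s+4)). Partial fractions: Y = 2/s - 2/(s+4)

Final answer: y(t) = 2(1 - e^(-4t))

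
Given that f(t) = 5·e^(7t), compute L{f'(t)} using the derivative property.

f(0) = 5, F(s) = 5/(s-7). L{f'(t)} = s·F(s) - f(0) = 5s/(s-7) - 5 = (5s - 5(s-7))/(s-7) = 35/(s-7)

Final answer: 35/(s-7)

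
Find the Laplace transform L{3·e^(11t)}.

L{e^(at)} = 1/(s-a), so L{e^(11t)} = 1/(s-11). Then L{3·e^(11t)} = 3/(s-11)

Final answer: 3/(s-11)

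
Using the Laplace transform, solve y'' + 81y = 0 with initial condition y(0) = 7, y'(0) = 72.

L{y''} + 81L{y} = 0. s²Y - 7s - 72 + 81Y = 0. Y(s² + 81) = 7s + 72. Y = (7s + 72)/(s² + 81). Inverting: y(t) = 7cos(9t) + 8sin(9t)

Final answer: y(t) = 7cos(9t) + 8sin(9t)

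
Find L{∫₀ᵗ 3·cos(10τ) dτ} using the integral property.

L{∫₀ᵗ f(τ)dτ} = F(s)/s with F(s) = 3s/(s² + 100), so the result is (3s/(s² + 100))/s = 3/(s² + 100)

Final answer: 3/(s² + 100)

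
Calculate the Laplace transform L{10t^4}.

L{10t^4} = 10 · L{t^4} = 10 · 24/s^5 = 240/s^5

Final answer: 240/s^5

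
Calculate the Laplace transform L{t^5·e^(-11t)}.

L{t^n·e^(at)} = n!/(s-a)^(n+1), so L{t^5·e^(-11t)} = 120/(s+11)^6

Final answer: 120/(s+11)^6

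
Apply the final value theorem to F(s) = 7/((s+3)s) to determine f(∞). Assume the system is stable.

f(∞) = lim_{s→0} sF(s) = lim_{s→0} 7/(s+3) = 7/3

Final answer: 7/3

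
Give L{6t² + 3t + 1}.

L{6t² + 3t + 1} = 6·2/s³ + 3/s² + 1/s = 12/s³ + 3/s² + 1/s

Final answer: 12/s³ + 3/s² + 1/s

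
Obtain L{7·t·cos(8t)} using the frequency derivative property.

L{cos(8t)} = s/(s² + 64). Derivative: d/ds[s/(s² + 64)] = [(s² + 64) - s·2s]/(s² + 64)² = (64 - s²)/(s² + 64)². So L{t·cos(8t)} = -F'(s) = (s² - 64)/(s² + 64)². Then L{7·t·cos(8t)} = 7·(s² - 64)/(s² + 64)²

Final answer: 7·(s² - 64)/(s² + 64)²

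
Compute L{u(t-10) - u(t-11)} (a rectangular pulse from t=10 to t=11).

L{u(t-a)} = e^(-as)/s. L{u(t-10) - u(t-11)} = (e^(-10s) - e^(-11s))/s

Final answer: (e^(-10s) - e^(-11s))/s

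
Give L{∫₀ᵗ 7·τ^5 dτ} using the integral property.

L{∫₀ᵗ f(τ)dτ} = F(s)/s with f(t) = 7t^5. F(s) = 840/s^6, so L{∫₀ᵗ 7·τ^5 dτ} = (840/s^6)/s = 840/s^7. (Check: ∫₀ᵗ 7·τ^5 dτ = 7t^6/6.)

Final answer: 840/s^7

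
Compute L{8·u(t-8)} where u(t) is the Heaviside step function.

L{u(t-a)} = e^(-as)/s. Here a=8, so L{u(t-8)} = e^(-8s)/s, and L{8·u(t-8)} = 8·e^(-8s)/s

Final answer: 8·e^(-8s)/s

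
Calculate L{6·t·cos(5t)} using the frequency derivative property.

L{cos(5t)} = s/(s² + 25). Derivative: d/ds[s/(s² + 25)] = [(s² + 25) - s·2s]/(s² + 25)² = (25 - s²)/(s² + 25)². So L{t·cos(5t)} = -F'(s) = (s² - 25)/(s² + 25)². Then L{6·t·cos(5t)} = 6·(s² - 25)/(s² + 25)²

Final answer: 6·(s² - 25)/(s² + 25)²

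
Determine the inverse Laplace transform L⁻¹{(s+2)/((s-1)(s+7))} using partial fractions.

Using partial fractions, f(t) = (3e^t + 5e^(-7t))/8

Final answer: (3e^t + 5e^(-7t))/8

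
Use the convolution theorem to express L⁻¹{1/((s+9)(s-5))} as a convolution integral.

1/((s+9)(s-5)) = (1/(s+9))·(1/(s-5)) = L{e^(-9t)}·L{e^(5t)}. So f(t) = e^(-9t)*e^(5t) = ∫₀ᵗ e^(-9τ)·e^(5(t-τ)) dτ

Final answer: ∫₀ᵗ e^(-9τ)·e^(5(t-τ)) dτ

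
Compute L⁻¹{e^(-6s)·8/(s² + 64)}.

L⁻¹{8/(s² + 64)} = sin(8t). By the time shift theorem, L⁻¹{e^(-as)F(s)} = u(t-a)f(t-a) with a=6, so L⁻¹{e^(-6s)·8/(s² + 64)} = u(t-6)·sin(8(t-6))

Final answer: u(t-6)·sin(8(t-6))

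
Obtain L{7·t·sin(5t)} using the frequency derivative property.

L{sin(5t)} = 5/(s² + 25). By L{t·f(t)} = -F'(s): -d/ds[5/(s² + 25)] = -(5)·(-2s)/(s² + 25)² = 10s/(s² + 25)². Then L{7·t·sin(5t)} = 7·10s/(s² + 25)² = 70s/(s² + 25)²

Final answer: 70s/(s² + 25)²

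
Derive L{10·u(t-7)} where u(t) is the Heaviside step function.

L{u(t-a)} = e^(-as)/s. Here a=7, so L{u(t-7)} = e^(-7s)/s, and L{10·u(t-7)} = 10·e^(-7s)/s

Final answer: 10·e^(-7s)/s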